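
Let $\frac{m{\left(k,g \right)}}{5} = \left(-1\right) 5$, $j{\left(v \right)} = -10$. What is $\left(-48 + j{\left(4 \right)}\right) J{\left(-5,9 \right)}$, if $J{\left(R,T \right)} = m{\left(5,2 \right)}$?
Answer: $1450$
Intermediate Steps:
$m{\left(k,g \right)} = -25$ ($m{\left(k,g \right)} = 5 \left(\left(-1\right) 5\right) = 5 \left(-5\right) = -25$)
$J{\left(R,T \right)} = -25$
$\left(-48 + j{\left(4 \right)}\right) J{\left(-5,9 \right)} = \left(-48 - 10\right) \left(-25\right) = \left(-58\right) \left(-25\right) = 1450$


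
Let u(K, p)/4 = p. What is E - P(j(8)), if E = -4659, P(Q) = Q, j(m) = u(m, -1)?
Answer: -4655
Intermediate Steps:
u(K, p) = 4*p
j(m) = -4 (j(m) = 4*(-1) = -4)
E - P(j(8)) = -4659 - 1*(-4) = -4659 + 4 = -4655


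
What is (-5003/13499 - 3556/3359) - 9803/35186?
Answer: -2724816245129/1595443759226 ≈ -1.7079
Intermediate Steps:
(-5003/13499 - 3556/3359) - 9803/35186 = (-5003*1/13499 - 3556*1/3359) - 9803/35186 = (-5003/13499 - 3556/3359) - 1*9803/35186 = -64807521/45343141 - 9803/35186 = -2724816245129/1595443759226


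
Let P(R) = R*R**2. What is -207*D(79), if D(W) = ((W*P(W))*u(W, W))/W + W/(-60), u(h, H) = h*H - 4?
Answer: -12730848760569/20 ≈ -6.3654e+11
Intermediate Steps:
u(h, H) = -4 + H*h (u(h, H) = H*h - 4 = -4 + H*h)
P(R) = R**3
D(W) = -W/60 + W**3*(-4 + W**2) (D(W) = ((W*W**3)*(-4 + W*W))/W + W/(-60) = (W**4*(-4 + W**2))/W + W*(-1/60) = W**3*(-4 + W**2) - W/60 = -W/60 + W**3*(-4 + W**2))
-207*D(79) = -207*(79**5 - 4*79**3 - 1/60*79) = -207*(3077056399 - 4*493039 - 79/60) = -207*(3077056399 - 1972156 - 79/60) = -207*184505054501/60 = -12730848760569/20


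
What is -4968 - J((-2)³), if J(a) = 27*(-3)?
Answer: -4887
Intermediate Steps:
J(a) = -81
-4968 - J((-2)³) = -4968 - 1*(-81) = -4968 + 81 = -4887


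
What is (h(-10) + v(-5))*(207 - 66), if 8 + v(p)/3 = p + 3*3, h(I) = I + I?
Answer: -4512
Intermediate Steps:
h(I) = 2*I
v(p) = 3 + 3*p (v(p) = -24 + 3*(p + 3*3) = -24 + 3*(p + 9) = -24 + 3*(9 + p) = -24 + (27 + 3*p) = 3 + 3*p)
(h(-10) + v(-5))*(207 - 66) = (2*(-10) + (3 + 3*(-5)))*(207 - 66) = (-20 + (3 - 15))*141 = (-20 - 12)*141 = -32*141 = -4512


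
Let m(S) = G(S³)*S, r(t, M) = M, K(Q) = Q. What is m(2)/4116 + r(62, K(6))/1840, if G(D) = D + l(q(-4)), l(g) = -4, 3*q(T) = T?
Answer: 4927/946680 ≈ 0.0052045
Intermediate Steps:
q(T) = T/3
G(D) = -4 + D (G(D) = D - 4 = -4 + D)
m(S) = S*(-4 + S³) (m(S) = (-4 + S³)*S = S*(-4 + S³))
m(2)/4116 + r(62, K(6))/1840 = (2*(-4 + 2³))/4116 + 6/1840 = (2*(-4 + 8))*(1/4116) + 6*(1/1840) = (2*4)*(1/4116) + 3/920 = 8*(1/4116) + 3/920 = 2/1029 + 3/920 = 4927/946680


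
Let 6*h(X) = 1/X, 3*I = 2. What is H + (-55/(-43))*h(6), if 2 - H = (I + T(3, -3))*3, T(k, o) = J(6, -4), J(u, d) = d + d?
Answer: 37207/1548 ≈ 24.036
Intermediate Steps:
J(u, d) = 2*d
T(k, o) = -8 (T(k, o) = 2*(-4) = -8)
I = ⅔ (I = (⅓)*2 = ⅔ ≈ 0.66667)
h(X) = 1/(6*X)
H = 24 (H = 2 - (⅔ - 8)*3 = 2 - (-22)*3/3 = 2 - 1*(-22) = 2 + 22 = 24)
H + (-55/(-43))*h(6) = 24 + (-55/(-43))*((⅙)/6) = 24 + (-55*(-1/43))*((⅙)*(⅙)) = 24 + (55/43)*(1/36) = 24 + 55/1548 = 37207/1548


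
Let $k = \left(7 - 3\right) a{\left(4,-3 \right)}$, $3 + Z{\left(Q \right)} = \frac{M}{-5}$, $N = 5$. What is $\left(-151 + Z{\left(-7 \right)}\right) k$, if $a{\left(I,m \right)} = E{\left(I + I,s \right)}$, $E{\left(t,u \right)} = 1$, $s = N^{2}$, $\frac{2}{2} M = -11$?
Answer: $- \frac{3036}{5} \approx -607.2$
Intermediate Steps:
$M = -11$
$Z{\left(Q \right)} = - \frac{4}{5}$ ($Z{\left(Q \right)} = -3 - \frac{11}{-5} = -3 - - \frac{11}{5} = -3 + \frac{11}{5} = - \frac{4}{5}$)
$s = 25$ ($s = 5^{2} = 25$)
$a{\left(I,m \right)} = 1$
$k = 4$ ($k = \left(7 - 3\right) 1 = 4 \cdot 1 = 4$)
$\left(-151 + Z{\left(-7 \right)}\right) k = \left(-151 - \frac{4}{5}\right) 4 = \left(- \frac{759}{5}\right) 4 = - \frac{3036}{5}$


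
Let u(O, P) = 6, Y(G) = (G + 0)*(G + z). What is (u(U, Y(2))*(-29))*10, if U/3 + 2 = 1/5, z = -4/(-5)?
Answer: -1740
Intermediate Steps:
z = 4/5 (z = -4*(-1/5) = 4/5 ≈ 0.80000)
Y(G) = G*(4/5 + G) (Y(G) = (G + 0)*(G + 4/5) = G*(4/5 + G))
U = -27/5 (U = -6 + 3/5 = -27/5 ≈ -5.4000)
(u(U, Y(2))*(-29))*10 = (6*(-29))*10 = -174*10 = -1740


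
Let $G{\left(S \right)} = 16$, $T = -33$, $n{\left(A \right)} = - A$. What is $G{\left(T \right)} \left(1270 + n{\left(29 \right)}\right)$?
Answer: $19856$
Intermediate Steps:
$G{\left(T \right)} \left(1270 + n{\left(29 \right)}\right) = 16 \left(1270 - 29\right) = 16 \cdot 1241 = 19856$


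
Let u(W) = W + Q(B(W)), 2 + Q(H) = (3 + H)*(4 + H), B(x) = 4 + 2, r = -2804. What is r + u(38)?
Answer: -2678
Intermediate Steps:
B(x) = 6
Q(H) = -2 + (3 + H)*(4 + H)
u(W) = 88 + W (u(W) = W + (10 + 6² + 7*6) = W + (10 + 36 + 42) = W + 88 = 88 + W)
r + u(38) = -2804 + (88 + 38) = -2804 + 126 = -2678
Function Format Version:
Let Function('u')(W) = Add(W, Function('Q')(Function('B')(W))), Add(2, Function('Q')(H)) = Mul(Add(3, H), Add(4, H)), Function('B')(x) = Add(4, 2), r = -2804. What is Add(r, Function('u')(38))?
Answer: -2678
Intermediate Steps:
Function('B')(x) = 6
Function('Q')(H) = Add(-2, Mul(Add(3, H), Add(4, H)))
Function('u')(W) = Add(88, W) (Function('u')(W) = Add(W, Add(10, Pow(6, 2), Mul(7, 6))) = Add(W, Add(10, 36, 42)) = Add(W, 88) = Add(88, W))
Add(r, Function('u')(38)) = Add(-2804, Add(88, 38)) = Add(-2804, 126) = -2678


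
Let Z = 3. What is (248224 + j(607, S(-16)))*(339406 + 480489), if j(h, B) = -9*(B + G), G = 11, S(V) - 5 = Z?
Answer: 203377414435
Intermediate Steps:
S(V) = 8 (S(V) = 5 + 3 = 8)
j(h, B) = -99 - 9*B (j(h, B) = -9*(B + 11) = -9*(11 + B) = -99 - 9*B)
(248224 + j(607, S(-16)))*(339406 + 480489) = (248224 + (-99 - 9*8))*(339406 + 480489) = (248224 + (-99 - 72))*819895 = (248224 - 171)*819895 = 248053*819895 = 203377414435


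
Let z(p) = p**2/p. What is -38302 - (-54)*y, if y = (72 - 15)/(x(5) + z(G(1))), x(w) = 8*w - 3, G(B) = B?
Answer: -38221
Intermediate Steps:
x(w) = -3 + 8*w
z(p) = p
y = 3/2 (y = (72 - 15)/((-3 + 8*5) + 1) = 57/((-3 + 40) + 1) = 57/(37 + 1) = 57/38 = 57*(1/38) = 3/2 ≈ 1.5000)
-38302 - (-54)*y = -38302 - (-54)*3/2 = -38302 - 1*(-81) = -38302 + 81 = -38221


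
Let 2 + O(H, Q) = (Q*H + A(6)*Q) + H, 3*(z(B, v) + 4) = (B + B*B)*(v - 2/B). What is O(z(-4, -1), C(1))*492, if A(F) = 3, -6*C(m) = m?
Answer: -3690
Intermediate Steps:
C(m) = -m/6
z(B, v) = -4 + (B + B²)*(v - 2/B)/3 (z(B, v) = -4 + ((B + B*B)*(v - 2/B))/3 = -4 + ((B + B²)*(v - 2/B))/3 = -4 + (B + B²)*(v - 2/B)/3)
O(H, Q) = -2 + H + 3*Q + H*Q (O(H, Q) = -2 + ((Q*H + 3*Q) + H) = -2 + ((H*Q + 3*Q) + H) = -2 + ((3*Q + H*Q) + H) = -2 + (H + 3*Q + H*Q) = -2 + H + 3*Q + H*Q)
O(z(-4, -1), C(1))*492 = (-2 + (-14/3 - ⅔*(-4) + (⅓)*(-4)*(-1) + (⅓)*(-1)*(-4)²) + 3*(-⅙*1) + (-14/3 - ⅔*(-4) + (⅓)*(-4)*(-1) + (⅓)*(-1)*(-4)²)*(-⅙*1))*492 = (-2 + (-14/3 + 8/3 + 4/3 + (⅓)*(-1)*16) + 3*(-⅙) + (-14/3 + 8/3 + 4/3 + (⅓)*(-1)*16)*(-⅙))*492 = (-2 + (-14/3 + 8/3 + 4/3 - 16/3) - ½ + (-14/3 + 8/3 + 4/3 - 16/3)*(-⅙))*492 = (-2 - 6 - ½ - 6*(-⅙))*492 = (-2 - 6 - ½ + 1)*492 = -15/2*492 = -3690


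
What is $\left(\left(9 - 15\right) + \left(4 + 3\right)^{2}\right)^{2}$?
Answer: $1849$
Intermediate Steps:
$\left(\left(9 - 15\right) + \left(4 + 3\right)^{2}\right)^{2} = \left(-6 + 7^{2}\right)^{2} = \left(-6 + 49\right)^{2} = 43^{2} = 1849$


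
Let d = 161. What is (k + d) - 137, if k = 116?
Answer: 140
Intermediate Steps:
(k + d) - 137 = (116 + 161) - 137 = 277 - 137 = 140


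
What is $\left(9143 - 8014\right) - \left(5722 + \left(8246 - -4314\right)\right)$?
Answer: $-17153$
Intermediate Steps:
$\left(9143 - 8014\right) - \left(5722 + \left(8246 - -4314\right)\right) = 1129 - \left(5722 + \left(8246 + 4314\right)\right) = 1129 - \left(5722 + 12560\right) = 1129 - 18282 = -17153$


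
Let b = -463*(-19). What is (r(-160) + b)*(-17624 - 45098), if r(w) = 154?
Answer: -561424622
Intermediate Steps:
b = 8797
(r(-160) + b)*(-17624 - 45098) = (154 + 8797)*(-17624 - 45098) = 8951*(-62722) = -561424622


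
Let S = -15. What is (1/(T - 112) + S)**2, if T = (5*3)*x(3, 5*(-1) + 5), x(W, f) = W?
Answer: 1012036/4489 ≈ 225.45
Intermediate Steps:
T = 45 (T = (5*3)*3 = 15*3 = 45)
(1/(T - 112) + S)**2 = (1/(45 - 112) - 15)**2 = (1/(-67) - 15)**2 = (-1/67 - 15)**2 = (-1006/67)**2 = 1012036/4489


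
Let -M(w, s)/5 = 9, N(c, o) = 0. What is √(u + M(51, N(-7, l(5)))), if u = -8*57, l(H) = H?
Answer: I*√501 ≈ 22.383*I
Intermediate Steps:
u = -456
M(w, s) = -45 (M(w, s) = -5*9 = -45)
√(u + M(51, N(-7, l(5)))) = √(-456 - 45) = √(-501) = I*√501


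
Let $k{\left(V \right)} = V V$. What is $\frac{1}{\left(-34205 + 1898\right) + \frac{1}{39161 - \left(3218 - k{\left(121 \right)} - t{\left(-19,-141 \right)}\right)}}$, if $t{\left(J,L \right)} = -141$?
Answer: $- \frac{50443}{1629662000} \approx -3.0953 \cdot 10^{-5}$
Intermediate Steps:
$k{\left(V \right)} = V^{2}$
$\frac{1}{\left(-34205 + 1898\right) + \frac{1}{39161 - \left(3218 - k{\left(121 \right)} - t{\left(-19,-141 \right)}\right)}} = \frac{1}{\left(-34205 + 1898\right) + \frac{1}{39161 - \left(3359 - 14641\right)}} = \frac{1}{-32307 + \frac{1}{39161 + \left(\left(-141 + 14641\right) - 3218\right)}} = \frac{1}{-32307 + \frac{1}{39161 + \left(14500 - 3218\right)}} = \frac{1}{-32307 + \frac{1}{39161 + 11282}} = \frac{1}{-32307 + \frac{1}{50443}} = \frac{1}{- \frac{1629662000}{50443}} = - \frac{50443}{1629662000}$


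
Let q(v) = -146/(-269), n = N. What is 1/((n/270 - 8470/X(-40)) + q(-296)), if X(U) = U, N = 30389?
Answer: 145260/47186927 ≈ 0.0030784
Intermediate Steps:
n = 30389
q(v) = 146/269 (q(v) = -146*(-1/269) = 146/269)
1/((n/270 - 8470/X(-40)) + q(-296)) = 1/((30389/270 - 8470/(-40)) + 146/269) = 1/((30389*(1/270) - 8470*(-1/40)) + 146/269) = 1/((30389/270 + 847/4) + 146/269) = 1/(175123/540 + 146/269) = 1/(47186927/145260) = 145260/47186927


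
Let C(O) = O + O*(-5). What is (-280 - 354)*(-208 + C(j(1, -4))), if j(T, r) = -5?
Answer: 119192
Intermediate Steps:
C(O) = -4*O (C(O) = O - 5*O = -4*O)
(-280 - 354)*(-208 + C(j(1, -4))) = (-280 - 354)*(-208 - 4*(-5)) = -634*(-208 + 20) = -634*(-188) = 119192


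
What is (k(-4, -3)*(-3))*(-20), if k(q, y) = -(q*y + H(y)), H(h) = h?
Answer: -540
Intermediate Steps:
k(q, y) = -y - q*y (k(q, y) = -(q*y + y) = -(y + q*y) = -y - q*y)
(k(-4, -3)*(-3))*(-20) = (-3*(-1 - 1*(-4))*(-3))*(-20) = (-3*(-1 + 4)*(-3))*(-20) = (-3*3*(-3))*(-20) = -9*(-3)*(-20) = 27*(-20) = -540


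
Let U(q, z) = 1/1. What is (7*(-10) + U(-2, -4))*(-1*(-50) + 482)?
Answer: -36708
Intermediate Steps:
U(q, z) = 1
(7*(-10) + U(-2, -4))*(-1*(-50) + 482) = (7*(-10) + 1)*(-1*(-50) + 482) = (-70 + 1)*(50 + 482) = -69*532 = -36708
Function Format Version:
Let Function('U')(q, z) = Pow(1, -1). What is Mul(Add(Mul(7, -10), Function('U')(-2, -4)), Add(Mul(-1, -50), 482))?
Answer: -36708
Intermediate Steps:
Function('U')(q, z) = 1
Mul(Add(Mul(7, -10), Function('U')(-2, -4)), Add(Mul(-1, -50), 482)) = Mul(Add(Mul(7, -10), 1), Add(Mul(-1, -50), 482)) = Mul(Add(-70, 1), Add(50, 482)) = Mul(-69, 532) = -36708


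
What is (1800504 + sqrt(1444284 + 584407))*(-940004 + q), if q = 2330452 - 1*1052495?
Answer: 608485728312 + 337953*sqrt(2028691) ≈ 6.0897e+11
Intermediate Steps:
q = 1277957 (q = 2330452 - 1052495 = 1277957)
(1800504 + sqrt(1444284 + 584407))*(-940004 + q) = (1800504 + sqrt(1444284 + 584407))*(-940004 + 1277957) = (1800504 + sqrt(2028691))*337953 = 608485728312 + 337953*sqrt(2028691)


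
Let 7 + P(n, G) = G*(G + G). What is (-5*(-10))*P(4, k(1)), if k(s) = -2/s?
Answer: 50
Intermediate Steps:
P(n, G) = -7 + 2*G² (P(n, G) = -7 + G*(G + G) = -7 + G*(2*G) = -7 + 2*G²)
(-5*(-10))*P(4, k(1)) = (-5*(-10))*(-7 + 2*(-2/1)²) = 50*(-7 + 2*(-2*1)²) = 50*(-7 + 2*(-2)²) = 50*(-7 + 2*4) = 50*(-7 + 8) = 50*1 = 50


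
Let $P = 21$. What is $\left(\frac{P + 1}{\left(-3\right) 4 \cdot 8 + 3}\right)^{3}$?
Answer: $- \frac{10648}{804357} \approx -0.013238$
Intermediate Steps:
$\left(\frac{P + 1}{\left(-3\right) 4 \cdot 8 + 3}\right)^{3} = \left(\frac{21 + 1}{\left(-3\right) 4 \cdot 8 + 3}\right)^{3} = \left(\frac{22}{\left(-12\right) 8 + 3}\right)^{3} = \left(\frac{22}{-96 + 3}\right)^{3} = \left(\frac{22}{-93}\right)^{3} = \left(22 \left(- \frac{1}{93}\right)\right)^{3} = \left(- \frac{22}{93}\right)^{3} = - \frac{10648}{804357}$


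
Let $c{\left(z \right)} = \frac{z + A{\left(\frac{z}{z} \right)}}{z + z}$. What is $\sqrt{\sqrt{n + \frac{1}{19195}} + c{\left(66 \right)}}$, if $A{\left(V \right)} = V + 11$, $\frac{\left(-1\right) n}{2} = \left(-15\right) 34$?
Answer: $\frac{\sqrt{870877150 + 76780 \sqrt{375817004695}}}{38390} \approx 5.7034$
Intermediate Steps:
$n = 1020$ ($n = - 2 \left(\left(-15\right) 34\right) = \left(-2\right) \left(-510\right) = 1020$)
$A{\left(V \right)} = 11 + V$
$c{\left(z \right)} = \frac{12 + z}{2 z}$ ($c{\left(z \right)} = \frac{z + \left(11 + \frac{z}{z}\right)}{z + z} = \frac{z + \left(11 + 1\right)}{2 z} = \left(z + 12\right) \frac{1}{2 z} = \left(12 + z\right) \frac{1}{2 z} = \frac{12 + z}{2 z}$)
$\sqrt{\sqrt{n + \frac{1}{19195}} + c{\left(66 \right)}} = \sqrt{\sqrt{1020 + \frac{1}{19195}} + \frac{12 + 66}{2 \cdot 66}} = \sqrt{\sqrt{1020 + \frac{1}{19195}} + \frac{1}{2} \cdot \frac{1}{66} \cdot 78} = \sqrt{\sqrt{\frac{19578901}{19195}} + \frac{13}{22}} = \sqrt{\frac{\sqrt{375817004695}}{19195} + \frac{13}{22}} = \sqrt{\frac{13}{22} + \frac{\sqrt{375817004695}}{19195}}$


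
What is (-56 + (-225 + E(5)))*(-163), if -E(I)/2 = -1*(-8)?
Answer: 48411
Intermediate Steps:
E(I) = -16 (E(I) = -(-2)*(-8) = -2*8 = -16)
(-56 + (-225 + E(5)))*(-163) = (-56 + (-225 - 16))*(-163) = (-56 - 241)*(-163) = -297*(-163) = 48411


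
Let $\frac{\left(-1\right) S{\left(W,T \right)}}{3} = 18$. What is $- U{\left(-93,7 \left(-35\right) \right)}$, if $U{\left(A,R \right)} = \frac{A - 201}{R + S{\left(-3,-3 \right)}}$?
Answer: $- \frac{294}{299} \approx -0.98328$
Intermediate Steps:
$S{\left(W,T \right)} = -54$ ($S{\left(W,T \right)} = \left(-3\right) 18 = -54$)
$U{\left(A,R \right)} = \frac{-201 + A}{-54 + R}$ ($U{\left(A,R \right)} = \frac{A - 201}{R - 54} = \frac{-201 + A}{-54 + R}$)
$- U{\left(-93,7 \left(-35\right) \right)} = - \frac{-201 - 93}{-54 + 7 \left(-35\right)} = - \frac{-294}{-54 - 245} = - \frac{-294}{-299} = - \frac{\left(-1\right) \left(-294\right)}{299} = \left(-1\right) \frac{294}{299} = - \frac{294}{299}$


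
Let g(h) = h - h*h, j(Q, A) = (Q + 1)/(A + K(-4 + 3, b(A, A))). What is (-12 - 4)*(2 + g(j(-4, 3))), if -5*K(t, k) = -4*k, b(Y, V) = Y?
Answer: -1472/81 ≈ -18.173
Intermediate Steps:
K(t, k) = 4*k/5 (K(t, k) = -(-4)*k/5 = 4*k/5)
j(Q, A) = 5*(1 + Q)/(9*A) (j(Q, A) = (Q + 1)/(A + 4*A/5) = (1 + Q)/((9*A/5)) = (1 + Q)*(5/(9*A)) = 5*(1 + Q)/(9*A))
g(h) = h - h²
(-12 - 4)*(2 + g(j(-4, 3))) = (-12 - 4)*(2 + ((5/9)*(1 - 4)/3)*(1 - 5*(1 - 4)/(9*3))) = -16*(2 + ((5/9)*(⅓)*(-3))*(1 - 5*(-3)/(9*3))) = -16*(2 - 5*(1 - 1*(-5/9))/9) = -16*(2 - 5*(1 + 5/9)/9) = -16*(2 - 5/9*14/9) = -16*(2 - 70/81) = -16*92/81 = -1472/81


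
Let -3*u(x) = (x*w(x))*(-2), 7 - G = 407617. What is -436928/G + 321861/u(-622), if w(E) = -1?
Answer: 197062412531/253533420 ≈ 777.26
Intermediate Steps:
G = -407610 (G = 7 - 1*407617 = 7 - 407617 = -407610)
u(x) = -2*x/3 (u(x) = -x*(-1)*(-2)/3 = -(-x)*(-2)/3 = -2*x/3)
-436928/G + 321861/u(-622) = -436928/(-407610) + 321861/((-2/3*(-622))) = -436928*(-1/407610) + 321861/(1244/3) = 218464/203805 + 321861*(3/1244) = 218464/203805 + 965583/1244 = 197062412531/253533420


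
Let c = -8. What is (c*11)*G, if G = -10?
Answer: 880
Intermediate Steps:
(c*11)*G = -8*11*(-10) = -88*(-10) = 880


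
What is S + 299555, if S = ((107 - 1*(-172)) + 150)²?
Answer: 483596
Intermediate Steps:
S = 184041 (S = ((107 + 172) + 150)² = (279 + 150)² = 429² = 184041)
S + 299555 = 184041 + 299555 = 483596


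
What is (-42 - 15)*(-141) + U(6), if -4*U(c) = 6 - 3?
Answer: 32145/4 ≈ 8036.3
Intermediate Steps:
U(c) = -¾ (U(c) = -(6 - 3)/4 = -¼*3 = -¾)
(-42 - 15)*(-141) + U(6) = (-42 - 15)*(-141) - ¾ = -57*(-141) - ¾ = 8037 - ¾ = 32145/4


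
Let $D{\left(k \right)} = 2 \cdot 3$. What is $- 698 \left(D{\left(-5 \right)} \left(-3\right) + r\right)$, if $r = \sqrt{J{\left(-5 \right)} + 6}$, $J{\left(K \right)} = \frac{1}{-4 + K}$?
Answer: $12564 - \frac{698 \sqrt{53}}{3} \approx 10870.0$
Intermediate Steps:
$r = \frac{\sqrt{53}}{3}$ ($r = \sqrt{\frac{1}{-4 - 5} + 6} = \sqrt{\frac{1}{-9} + 6} = \sqrt{- \frac{1}{9} + 6} = \sqrt{\frac{53}{9}} = \frac{\sqrt{53}}{3} \approx 2.4267$)
$D{\left(k \right)} = 6$
$- 698 \left(D{\left(-5 \right)} \left(-3\right) + r\right) = - 698 \left(6 \left(-3\right) + \frac{\sqrt{53}}{3}\right) = - 698 \left(-18 + \frac{\sqrt{53}}{3}\right) = 12564 - \frac{698 \sqrt{53}}{3}$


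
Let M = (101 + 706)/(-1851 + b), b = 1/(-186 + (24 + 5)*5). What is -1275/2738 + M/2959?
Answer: -532361037/1142857628 ≈ -0.46582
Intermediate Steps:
b = -1/41 (b = 1/(-186 + 29*5) = 1/(-186 + 145) = 1/(-41) = -1/41 ≈ -0.024390)
M = -33087/75892 (M = (101 + 706)/(-1851 - 1/41) = 807/(-75892/41) = 807*(-41/75892) = -33087/75892 ≈ -0.43597)
-1275/2738 + M/2959 = -1275/2738 - 33087/75892/2959 = -1275*1/2738 - 33087/75892*1/2959 = -1275/2738 - 123/834812 = -532361037/1142857628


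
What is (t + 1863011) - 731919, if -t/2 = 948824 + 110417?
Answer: -987390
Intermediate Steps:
t = -2118482 (t = -2*(948824 + 110417) = -2*1059241 = -2118482)
(t + 1863011) - 731919 = (-2118482 + 1863011) - 731919 = -255471 - 731919 = -987390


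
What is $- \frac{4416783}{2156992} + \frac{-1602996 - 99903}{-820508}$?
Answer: $\frac{12283433511}{442457297984} \approx 0.027762$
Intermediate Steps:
$- \frac{4416783}{2156992} + \frac{-1602996 - 99903}{-820508} = \left(-4416783\right) \frac{1}{2156992} + \left(-1602996 - 99903\right) \left(- \frac{1}{820508}\right) = - \frac{4416783}{2156992} - - \frac{1702899}{820508} = - \frac{4416783}{2156992} + \frac{1702899}{820508} = \frac{12283433511}{442457297984}$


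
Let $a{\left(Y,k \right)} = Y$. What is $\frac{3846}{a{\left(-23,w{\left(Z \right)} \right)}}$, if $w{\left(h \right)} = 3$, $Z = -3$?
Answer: $- \frac{3846}{23} \approx -167.22$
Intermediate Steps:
$\frac{3846}{a{\left(-23,w{\left(Z \right)} \right)}} = \frac{3846}{-23} = 3846 \left(- \frac{1}{23}\right) = - \frac{3846}{23}$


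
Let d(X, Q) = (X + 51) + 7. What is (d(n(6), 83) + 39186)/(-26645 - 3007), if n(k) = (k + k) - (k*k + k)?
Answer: -2801/2118 ≈ -1.3225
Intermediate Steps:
n(k) = k - k**2 (n(k) = 2*k - (k**2 + k) = 2*k - (k + k**2) = 2*k + (-k - k**2) = k - k**2)
d(X, Q) = 58 + X (d(X, Q) = (51 + X) + 7 = 58 + X)
(d(n(6), 83) + 39186)/(-26645 - 3007) = ((58 + 6*(1 - 1*6)) + 39186)/(-26645 - 3007) = ((58 + 6*(1 - 6)) + 39186)/(-29652) = ((58 + 6*(-5)) + 39186)*(-1/29652) = ((58 - 30) + 39186)*(-1/29652) = (28 + 39186)*(-1/29652) = 39214*(-1/29652) = -2801/2118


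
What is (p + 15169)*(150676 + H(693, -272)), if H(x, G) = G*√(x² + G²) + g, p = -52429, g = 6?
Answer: -5614411320 + 10134720*√554233 ≈ 1.9306e+9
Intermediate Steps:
H(x, G) = 6 + G*√(G² + x²) (H(x, G) = G*√(x² + G²) + 6 = G*√(G² + x²) + 6 = 6 + G*√(G² + x²))
(p + 15169)*(150676 + H(693, -272)) = (-52429 + 15169)*(150676 + (6 - 272*√((-272)² + 693²))) = -37260*(150676 + (6 - 272*√(73984 + 480249))) = -37260*(150676 + (6 - 272*√554233)) = -37260*(150682 - 272*√554233) = -5614411320 + 10134720*√554233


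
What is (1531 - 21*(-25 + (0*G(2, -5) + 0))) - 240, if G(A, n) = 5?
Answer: 1816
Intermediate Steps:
(1531 - 21*(-25 + (0*G(2, -5) + 0))) - 240 = (1531 - 21*(-25 + (0*5 + 0))) - 240 = (1531 - 21*(-25 + (0 + 0))) - 240 = (1531 - 21*(-25 + 0)) - 240 = (1531 - 21*(-25)) - 240 = (1531 + 525) - 240 = 2056 - 240 = 1816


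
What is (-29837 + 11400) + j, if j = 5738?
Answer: -12699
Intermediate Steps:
(-29837 + 11400) + j = (-29837 + 11400) + 5738 = -18437 + 5738 = -12699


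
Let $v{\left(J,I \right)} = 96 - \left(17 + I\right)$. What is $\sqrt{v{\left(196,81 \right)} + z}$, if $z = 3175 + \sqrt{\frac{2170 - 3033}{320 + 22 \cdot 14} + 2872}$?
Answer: $\frac{\sqrt{312845108 + 314 \sqrt{283032221}}}{314} \approx 56.803$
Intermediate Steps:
$v{\left(J,I \right)} = 79 - I$
$z = 3175 + \frac{\sqrt{283032221}}{314}$ ($z = 3175 + \sqrt{- \frac{863}{320 + 308} + 2872} = 3175 + \sqrt{- \frac{863}{628} + 2872} = 3175 + \sqrt{\frac{1802753}{628}} = 3175 + \frac{\sqrt{283032221}}{314} \approx 3228.6$)
$\sqrt{v{\left(196,81 \right)} + z} = \sqrt{\left(79 - 81\right) + \left(3175 + \frac{\sqrt{283032221}}{314}\right)} = \sqrt{-2 + \left(3175 + \frac{\sqrt{283032221}}{314}\right)} = \sqrt{3173 + \frac{\sqrt{283032221}}{314}}$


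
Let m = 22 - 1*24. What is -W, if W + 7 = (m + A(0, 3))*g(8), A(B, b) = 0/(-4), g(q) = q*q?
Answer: 135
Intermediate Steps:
g(q) = q²
A(B, b) = 0 (A(B, b) = 0*(-¼) = 0)
m = -2 (m = 22 - 24 = -2)
W = -135 (W = -7 + (-2 + 0)*8² = -7 - 2*64 = -7 - 128 = -135)
-W = -1*(-135) = 135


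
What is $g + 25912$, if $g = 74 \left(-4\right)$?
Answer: $25616$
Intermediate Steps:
$g = -296$
$g + 25912 = -296 + 25912 = 25616$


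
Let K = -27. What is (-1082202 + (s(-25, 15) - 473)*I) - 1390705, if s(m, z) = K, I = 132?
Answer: -2538907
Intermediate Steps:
s(m, z) = -27
(-1082202 + (s(-25, 15) - 473)*I) - 1390705 = (-1082202 + (-27 - 473)*132) - 1390705 = (-1082202 - 500*132) - 1390705 = (-1082202 - 66000) - 1390705 = -1148202 - 1390705 = -2538907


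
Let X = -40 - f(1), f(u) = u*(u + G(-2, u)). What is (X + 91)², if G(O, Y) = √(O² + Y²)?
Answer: (50 - √5)² ≈ 2281.4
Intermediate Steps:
f(u) = u*(u + √(4 + u²)) (f(u) = u*(u + √((-2)² + u²)) = u*(u + √(4 + u²)))
X = -41 - √5 (X = -40 - (1 + √(4 + 1²)) = -40 - (1 + √(4 + 1)) = -40 - (1 + √5) = -40 + (-1 - √5) = -41 - √5 ≈ -43.236)
(X + 91)² = ((-41 - √5) + 91)² = (50 - √5)²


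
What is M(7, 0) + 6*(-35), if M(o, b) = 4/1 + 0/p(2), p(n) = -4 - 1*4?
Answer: -206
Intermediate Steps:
p(n) = -8 (p(n) = -4 - 4 = -8)
M(o, b) = 4 (M(o, b) = 4/1 + 0/(-8) = 4*1 + 0*(-1/8) = 4 + 0 = 4)
M(7, 0) + 6*(-35) = 4 + 6*(-35) = 4 - 210 = -206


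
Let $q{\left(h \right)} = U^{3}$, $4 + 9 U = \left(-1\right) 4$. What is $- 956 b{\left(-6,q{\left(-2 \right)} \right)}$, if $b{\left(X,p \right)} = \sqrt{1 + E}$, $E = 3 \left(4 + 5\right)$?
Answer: $- 1912 \sqrt{7} \approx -5058.7$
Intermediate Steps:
$U = - \frac{8}{9}$ ($U = - \frac{4}{9} + \frac{\left(-1\right) 4}{9} = - \frac{4}{9} + \frac{1}{9} \left(-4\right) = - \frac{4}{9} - \frac{4}{9} = - \frac{8}{9} \approx -0.88889$)
$E = 27$ ($E = 3 \cdot 9 = 27$)
$q{\left(h \right)} = - \frac{512}{729}$ ($q{\left(h \right)} = \left(- \frac{8}{9}\right)^{3} = - \frac{512}{729}$)
$b{\left(X,p \right)} = 2 \sqrt{7}$ ($b{\left(X,p \right)} = \sqrt{1 + 27} = \sqrt{28} = 2 \sqrt{7}$)
$- 956 b{\left(-6,q{\left(-2 \right)} \right)} = - 956 \cdot 2 \sqrt{7} = - 1912 \sqrt{7}$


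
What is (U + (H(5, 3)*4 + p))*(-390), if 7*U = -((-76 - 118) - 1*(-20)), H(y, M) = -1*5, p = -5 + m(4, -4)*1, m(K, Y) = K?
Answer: -10530/7 ≈ -1504.3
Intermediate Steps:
p = -1 (p = -5 + 4*1 = -5 + 4 = -1)
H(y, M) = -5
U = 174/7 (U = (-((-76 - 118) - 1*(-20)))/7 = (-(-194 + 20))/7 = (-1*(-174))/7 = (⅐)*174 = 174/7 ≈ 24.857)
(U + (H(5, 3)*4 + p))*(-390) = (174/7 + (-5*4 - 1))*(-390) = (174/7 + (-20 - 1))*(-390) = (174/7 - 21)*(-390) = (27/7)*(-390) = -10530/7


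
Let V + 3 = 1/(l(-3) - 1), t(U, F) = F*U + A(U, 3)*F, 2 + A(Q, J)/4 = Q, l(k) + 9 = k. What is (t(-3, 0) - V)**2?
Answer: 1600/169 ≈ 9.4675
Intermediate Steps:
l(k) = -9 + k
A(Q, J) = -8 + 4*Q
t(U, F) = F*U + F*(-8 + 4*U) (t(U, F) = F*U + (-8 + 4*U)*F = F*U + F*(-8 + 4*U))
V = -40/13 (V = -3 + 1/((-9 - 3) - 1) = -3 + 1/(-12 - 1) = -3 + 1/(-13) = -3 - 1/13 = -40/13 ≈ -3.0769)
(t(-3, 0) - V)**2 = (0*(-8 + 5*(-3)) - 1*(-40/13))**2 = (0*(-8 - 15) + 40/13)**2 = (0*(-23) + 40/13)**2 = (0 + 40/13)**2 = (40/13)**2 = 1600/169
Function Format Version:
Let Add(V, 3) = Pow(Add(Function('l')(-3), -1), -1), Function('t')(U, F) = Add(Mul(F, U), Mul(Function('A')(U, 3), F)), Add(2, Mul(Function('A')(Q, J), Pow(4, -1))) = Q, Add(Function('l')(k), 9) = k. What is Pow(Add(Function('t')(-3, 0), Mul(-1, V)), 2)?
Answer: Rational(1600, 169) ≈ 9.4675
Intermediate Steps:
Function('l')(k) = Add(-9, k)
Function('A')(Q, J) = Add(-8, Mul(4, Q))
Function('t')(U, F) = Add(Mul(F, U), Mul(F, Add(-8, Mul(4, U)))) (Function('t')(U, F) = Add(Mul(F, U), Mul(Add(-8, Mul(4, U)), F)) = Add(Mul(F, U), Mul(F, Add(-8, Mul(4, U)))))
V = Rational(-40, 13) (V = Add(-3, Pow(Add(Add(-9, -3), -1), -1)) = Add(-3, Pow(Add(-12, -1), -1)) = Add(-3, Pow(-13, -1)) = Add(-3, Rational(-1, 13)) = Rational(-40, 13) ≈ -3.0769)
Pow(Add(Function('t')(-3, 0), Mul(-1, V)), 2) = Pow(Add(Mul(0, Add(-8, Mul(5, -3))), Mul(-1, Rational(-40, 13))), 2) = Pow(Add(Mul(0, Add(-8, -15)), Rational(40, 13)), 2) = Pow(Add(Mul(0, -23), Rational(40, 13)), 2) = Pow(Add(0, Rational(40, 13)), 2) = Pow(Rational(40, 13), 2) = Rational(1600, 169)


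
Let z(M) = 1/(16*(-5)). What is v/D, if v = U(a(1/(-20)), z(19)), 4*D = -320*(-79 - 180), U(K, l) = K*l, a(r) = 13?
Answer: -13/1657600 ≈ -7.8427e-6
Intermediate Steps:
z(M) = -1/80 (z(M) = (1/16)*(-1/5) = -1/80)
D = 20720 (D = (-320*(-79 - 180))/4 = (-320*(-259))/4 = (1/4)*82880 = 20720)
v = -13/80 (v = 13*(-1/80) = -13/80 ≈ -0.16250)
v/D = -13/80/20720 = -13/80*1/20720 = -13/1657600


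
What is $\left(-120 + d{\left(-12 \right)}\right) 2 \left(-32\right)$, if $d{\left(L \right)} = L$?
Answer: $8448$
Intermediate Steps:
$\left(-120 + d{\left(-12 \right)}\right) 2 \left(-32\right) = \left(-120 - 12\right) 2 \left(-32\right) = \left(-132\right) \left(-64\right) = 8448$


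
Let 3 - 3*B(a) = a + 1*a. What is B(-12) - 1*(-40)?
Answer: 49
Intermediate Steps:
B(a) = 1 - 2*a/3 (B(a) = 1 - (a + 1*a)/3 = 1 - (a + a)/3 = 1 - 2*a/3)
B(-12) - 1*(-40) = (1 - 2/3*(-12)) - 1*(-40) = (1 + 8) + 40 = 9 + 40 = 49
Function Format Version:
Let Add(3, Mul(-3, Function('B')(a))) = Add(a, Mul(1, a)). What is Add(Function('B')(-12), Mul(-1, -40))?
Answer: 49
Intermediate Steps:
Function('B')(a) = Add(1, Mul(Rational(-2, 3), a)) (Function('B')(a) = Add(1, Mul(Rational(-1, 3), Add(a, Mul(1, a)))) = Add(1, Mul(Rational(-1, 3), Add(a, a))) = Add(1, Mul(Rational(-1, 3), Mul(2, a))) = Add(1, Mul(Rational(-2, 3), a)))
Add(Function('B')(-12), Mul(-1, -40)) = Add(Add(1, Mul(Rational(-2, 3), -12)), Mul(-1, -40)) = Add(Add(1, 8), 40) = Add(9, 40) = 49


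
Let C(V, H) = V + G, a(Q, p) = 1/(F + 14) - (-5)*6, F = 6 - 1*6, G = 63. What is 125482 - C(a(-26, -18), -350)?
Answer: 1755445/14 ≈ 1.2539e+5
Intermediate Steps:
F = 0 (F = 6 - 6 = 0)
a(Q, p) = 421/14 (a(Q, p) = 1/(0 + 14) - (-5)*6 = 1/14 - 1*(-30) = 1/14 + 30 = 421/14)
C(V, H) = 63 + V (C(V, H) = V + 63 = 63 + V)
125482 - C(a(-26, -18), -350) = 125482 - (63 + 421/14) = 125482 - 1*1303/14 = 125482 - 1303/14 = 1755445/14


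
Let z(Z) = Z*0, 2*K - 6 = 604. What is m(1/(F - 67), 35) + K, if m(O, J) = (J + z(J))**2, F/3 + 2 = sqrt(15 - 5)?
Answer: 1530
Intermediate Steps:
F = -6 + 3*sqrt(10) (F = -6 + 3*sqrt(15 - 5) = -6 + 3*sqrt(10) ≈ 3.4868)
K = 305 (K = 3 + (1/2)*604 = 3 + 302 = 305)
z(Z) = 0
m(O, J) = J**2 (m(O, J) = (J + 0)**2 = J**2)
m(1/(F - 67), 35) + K = 35**2 + 305 = 1225 + 305 = 1530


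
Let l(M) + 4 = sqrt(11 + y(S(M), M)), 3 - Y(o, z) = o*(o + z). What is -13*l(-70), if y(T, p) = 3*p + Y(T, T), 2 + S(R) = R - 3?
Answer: 52 - 13*I*sqrt(11446) ≈ 52.0 - 1390.8*I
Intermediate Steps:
Y(o, z) = 3 - o*(o + z)
S(R) = -5 + R (S(R) = -2 + (R - 3) = -2 + (-3 + R) = -5 + R)
y(T, p) = 3 - 2*T**2 + 3*p (y(T, p) = 3*p + (3 - T**2 - T*T) = 3*p + (3 - T**2 - T**2) = 3*p + (3 - 2*T**2) = 3 - 2*T**2 + 3*p)
l(M) = -4 + sqrt(14 - 2*(-5 + M)**2 + 3*M) (l(M) = -4 + sqrt(11 + (3 - 2*(-5 + M)**2 + 3*M)) = -4 + sqrt(14 - 2*(-5 + M)**2 + 3*M))
-13*l(-70) = -13*(-4 + sqrt(-36 - 2*(-70)**2 + 23*(-70))) = -13*(-4 + sqrt(-36 - 2*4900 - 1610)) = -13*(-4 + sqrt(-36 - 9800 - 1610)) = -13*(-4 + sqrt(-11446)) = -13*(-4 + I*sqrt(11446)) = 52 - 13*I*sqrt(11446)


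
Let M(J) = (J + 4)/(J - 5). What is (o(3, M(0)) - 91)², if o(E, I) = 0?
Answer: 8281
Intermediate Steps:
M(J) = (4 + J)/(-5 + J)
(o(3, M(0)) - 91)² = (0 - 91)² = (-91)² = 8281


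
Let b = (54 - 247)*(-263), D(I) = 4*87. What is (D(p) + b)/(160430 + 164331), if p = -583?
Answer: 51107/324761 ≈ 0.15737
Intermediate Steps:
D(I) = 348
b = 50759 (b = -193*(-263) = 50759)
(D(p) + b)/(160430 + 164331) = (348 + 50759)/(160430 + 164331) = 51107/324761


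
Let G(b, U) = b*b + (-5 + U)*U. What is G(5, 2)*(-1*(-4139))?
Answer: 78641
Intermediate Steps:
G(b, U) = b**2 + U*(-5 + U)
G(5, 2)*(-1*(-4139)) = (2**2 + 5**2 - 5*2)*(-1*(-4139)) = (4 + 25 - 10)*4139 = 19*4139 = 78641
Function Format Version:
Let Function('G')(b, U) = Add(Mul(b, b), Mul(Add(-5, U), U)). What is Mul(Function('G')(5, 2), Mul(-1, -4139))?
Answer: 78641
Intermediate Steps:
Function('G')(b, U) = Add(Pow(b, 2), Mul(U, Add(-5, U)))
Mul(Function('G')(5, 2), Mul(-1, -4139)) = Mul(Add(Pow(2, 2), Pow(5, 2), Mul(-5, 2)), Mul(-1, -4139)) = Mul(Add(4, 25, -10), 4139) = Mul(19, 4139) = 78641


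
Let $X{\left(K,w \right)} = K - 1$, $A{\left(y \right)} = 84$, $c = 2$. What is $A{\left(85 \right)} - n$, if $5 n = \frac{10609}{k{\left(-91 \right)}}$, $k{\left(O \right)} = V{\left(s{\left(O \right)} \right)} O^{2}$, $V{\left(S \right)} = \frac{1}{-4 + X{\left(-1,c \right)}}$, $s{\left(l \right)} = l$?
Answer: $\frac{3541674}{41405} \approx 85.537$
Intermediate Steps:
$X{\left(K,w \right)} = -1 + K$
$V{\left(S \right)} = - \frac{1}{6}$ ($V{\left(S \right)} = \frac{1}{-4 - 2} = \frac{1}{-6} = - \frac{1}{6}$)
$k{\left(O \right)} = - \frac{O^{2}}{6}$
$n = - \frac{63654}{41405}$ ($n = \frac{10609 \frac{1}{\left(- \frac{1}{6}\right) \left(-91\right)^{2}}}{5} = \frac{10609 \frac{1}{\left(- \frac{1}{6}\right) 8281}}{5} = \frac{10609 \frac{1}{- \frac{8281}{6}}}{5} = \frac{10609 \left(- \frac{6}{8281}\right)}{5} = \frac{1}{5} \left(- \frac{63654}{8281}\right) = - \frac{63654}{41405} \approx -1.5373$)
$A{\left(85 \right)} - n = 84 - - \frac{63654}{41405} = 84 + \frac{63654}{41405} = \frac{3541674}{41405}$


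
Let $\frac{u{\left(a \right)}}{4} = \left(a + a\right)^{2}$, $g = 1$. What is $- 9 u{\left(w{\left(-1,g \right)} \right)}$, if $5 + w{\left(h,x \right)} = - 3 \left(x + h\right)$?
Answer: $-3600$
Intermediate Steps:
$w{\left(h,x \right)} = -5 - 3 h - 3 x$ ($w{\left(h,x \right)} = -5 - 3 \left(x + h\right) = -5 - 3 \left(h + x\right) = -5 - \left(3 h + 3 x\right) = -5 - 3 h - 3 x$)
$u{\left(a \right)} = 16 a^{2}$ ($u{\left(a \right)} = 4 \left(a + a\right)^{2} = 4 \left(2 a\right)^{2} = 4 \cdot 4 a^{2} = 16 a^{2}$)
$- 9 u{\left(w{\left(-1,g \right)} \right)} = - 9 \cdot 16 \left(-5 - -3 - 3\right)^{2} = - 9 \cdot 16 \left(-5 + 3 - 3\right)^{2} = - 9 \cdot 16 \left(-5\right)^{2} = - 9 \cdot 16 \cdot 25 = \left(-9\right) 400 = -3600$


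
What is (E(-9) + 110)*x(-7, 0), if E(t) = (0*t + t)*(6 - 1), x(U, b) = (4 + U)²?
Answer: 585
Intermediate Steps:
E(t) = 5*t (E(t) = (0 + t)*5 = t*5 = 5*t)
(E(-9) + 110)*x(-7, 0) = (5*(-9) + 110)*(4 - 7)² = (-45 + 110)*(-3)² = 65*9 = 585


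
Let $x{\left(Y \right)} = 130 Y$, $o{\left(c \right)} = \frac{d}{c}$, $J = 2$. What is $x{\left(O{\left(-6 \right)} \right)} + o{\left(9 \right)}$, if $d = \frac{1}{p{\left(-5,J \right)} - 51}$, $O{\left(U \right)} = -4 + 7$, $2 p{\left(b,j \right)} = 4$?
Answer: $\frac{171989}{441} \approx 390.0$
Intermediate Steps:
$p{\left(b,j \right)} = 2$ ($p{\left(b,j \right)} = \frac{1}{2} \cdot 4 = 2$)
$O{\left(U \right)} = 3$
$d = - \frac{1}{49}$ ($d = \frac{1}{2 - 51} = \frac{1}{-49} = - \frac{1}{49} \approx -0.020408$)
$o{\left(c \right)} = - \frac{1}{49 c}$
$x{\left(O{\left(-6 \right)} \right)} + o{\left(9 \right)} = 130 \cdot 3 - \frac{1}{49 \cdot 9} = 390 - \frac{1}{441} = \frac{171989}{441}$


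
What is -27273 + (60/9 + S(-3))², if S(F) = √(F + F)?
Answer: -245111/9 + 40*I*√6/3 ≈ -27235.0 + 32.66*I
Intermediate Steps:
S(F) = √2*√F (S(F) = √(2*F) = √2*√F)
-27273 + (60/9 + S(-3))² = -27273 + (60/9 + √2*√(-3))² = -27273 + (60*(⅑) + √2*(I*√3))² = -27273 + (20/3 + I*√6)²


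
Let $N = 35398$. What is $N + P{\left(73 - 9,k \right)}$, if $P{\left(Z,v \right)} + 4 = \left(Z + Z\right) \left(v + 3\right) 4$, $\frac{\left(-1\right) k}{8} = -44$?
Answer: $217154$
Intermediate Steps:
$k = 352$ ($k = \left(-8\right) \left(-44\right) = 352$)
$P{\left(Z,v \right)} = -4 + 2 Z \left(12 + 4 v\right)$ ($P{\left(Z,v \right)} = -4 + \left(Z + Z\right) \left(v + 3\right) 4 = -4 + 2 Z \left(3 + v\right) 4 = -4 + 2 Z \left(12 + 4 v\right)$)
$N + P{\left(73 - 9,k \right)} = 35398 + \left(-4 + 24 \left(73 - 9\right) + 8 \left(73 - 9\right) 352\right) = 35398 + \left(-4 + 24 \cdot 64 + 8 \cdot 64 \cdot 352\right) = 35398 + \left(-4 + 1536 + 180224\right) = 35398 + 181756 = 217154$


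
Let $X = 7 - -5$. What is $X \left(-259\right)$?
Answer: $-3108$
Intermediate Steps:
$X = 12$ ($X = 7 + 5 = 12$)
$X \left(-259\right) = 12 \left(-259\right) = -3108$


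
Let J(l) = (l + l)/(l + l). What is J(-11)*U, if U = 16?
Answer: 16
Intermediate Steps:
J(l) = 1 (J(l) = (2*l)/((2*l)) = (2*l)*(1/(2*l)) = 1)
J(-11)*U = 1*16 = 16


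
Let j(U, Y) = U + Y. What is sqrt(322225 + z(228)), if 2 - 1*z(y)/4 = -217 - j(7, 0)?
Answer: sqrt(323129) ≈ 568.44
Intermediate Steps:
z(y) = 904 (z(y) = 8 - 4*(-217 - (7 + 0)) = 8 - 4*(-217 - 1*7) = 8 - 4*(-217 - 7) = 8 - 4*(-224) = 8 + 896 = 904)
sqrt(322225 + z(228)) = sqrt(322225 + 904) = sqrt(323129)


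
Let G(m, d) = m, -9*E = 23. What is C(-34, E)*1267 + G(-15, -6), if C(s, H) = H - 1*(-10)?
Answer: 84754/9 ≈ 9417.1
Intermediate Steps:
E = -23/9 (E = -⅑*23 = -23/9 ≈ -2.5556)
C(s, H) = 10 + H (C(s, H) = H + 10 = 10 + H)
C(-34, E)*1267 + G(-15, -6) = (10 - 23/9)*1267 - 15 = (67/9)*1267 - 15 = 84889/9 - 15 = 84754/9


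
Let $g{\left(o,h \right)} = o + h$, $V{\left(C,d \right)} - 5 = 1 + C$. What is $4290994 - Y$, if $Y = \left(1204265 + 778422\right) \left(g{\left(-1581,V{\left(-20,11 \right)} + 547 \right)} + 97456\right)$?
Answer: $-191142597302$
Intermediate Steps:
$V{\left(C,d \right)} = 6 + C$ ($V{\left(C,d \right)} = 5 + \left(1 + C\right) = 6 + C$)
$g{\left(o,h \right)} = h + o$
$Y = 191146888296$ ($Y = \left(1204265 + 778422\right) \left(\left(\left(\left(6 - 20\right) + 547\right) - 1581\right) + 97456\right) = 1982687 \left(\left(\left(-14 + 547\right) - 1581\right) + 97456\right) = 1982687 \left(\left(533 - 1581\right) + 97456\right) = 1982687 \left(-1048 + 97456\right) = 1982687 \cdot 96408 = 191146888296$)
$4290994 - Y = 4290994 - 191146888296 = -191142597302$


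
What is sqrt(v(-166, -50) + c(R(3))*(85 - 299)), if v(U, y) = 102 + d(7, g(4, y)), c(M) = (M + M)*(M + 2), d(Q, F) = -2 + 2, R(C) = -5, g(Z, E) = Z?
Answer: 9*I*sqrt(78) ≈ 79.486*I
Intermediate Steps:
d(Q, F) = 0
c(M) = 2*M*(2 + M) (c(M) = (2*M)*(2 + M) = 2*M*(2 + M))
v(U, y) = 102 (v(U, y) = 102 + 0 = 102)
sqrt(v(-166, -50) + c(R(3))*(85 - 299)) = sqrt(102 + (2*(-5)*(2 - 5))*(85 - 299)) = sqrt(102 + (2*(-5)*(-3))*(-214)) = sqrt(102 + 30*(-214)) = sqrt(102 - 6420) = sqrt(-6318) = 9*I*sqrt(78)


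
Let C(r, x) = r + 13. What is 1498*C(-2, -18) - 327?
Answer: 16151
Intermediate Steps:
C(r, x) = 13 + r
1498*C(-2, -18) - 327 = 1498*(13 - 2) - 327 = 1498*11 - 327 = 16478 - 327 = 16151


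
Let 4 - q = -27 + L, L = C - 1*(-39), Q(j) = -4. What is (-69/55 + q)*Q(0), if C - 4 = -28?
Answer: -3244/55 ≈ -58.982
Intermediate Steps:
C = -24 (C = 4 - 28 = -24)
L = 15 (L = -24 - 1*(-39) = -24 + 39 = 15)
q = 16 (q = 4 - (-27 + 15) = 4 - 1*(-12) = 4 + 12 = 16)
(-69/55 + q)*Q(0) = (-69/55 + 16)*(-4) = (811/55)*(-4) = -3244/55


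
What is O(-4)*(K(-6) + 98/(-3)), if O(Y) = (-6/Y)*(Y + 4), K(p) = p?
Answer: 0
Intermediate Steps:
O(Y) = -6*(4 + Y)/Y (O(Y) = (-6/Y)*(4 + Y) = -6*(4 + Y)/Y)
O(-4)*(K(-6) + 98/(-3)) = (-6 - 24/(-4))*(-6 + 98/(-3)) = (-6 - 24*(-1/4))*(-6 + 98*(-1/3)) = (-6 + 6)*(-6 - 98/3) = 0*(-116/3) = 0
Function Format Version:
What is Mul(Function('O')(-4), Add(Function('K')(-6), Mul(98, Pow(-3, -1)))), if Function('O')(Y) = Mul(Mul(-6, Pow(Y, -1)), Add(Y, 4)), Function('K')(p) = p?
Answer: 0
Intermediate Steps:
Function('O')(Y) = Mul(-6, Pow(Y, -1), Add(4, Y)) (Function('O')(Y) = Mul(Mul(-6, Pow(Y, -1)), Add(4, Y)) = Mul(-6, Pow(Y, -1), Add(4, Y)))
Mul(Function('O')(-4), Add(Function('K')(-6), Mul(98, Pow(-3, -1)))) = Mul(Add(-6, Mul(-24, Pow(-4, -1))), Add(-6, Mul(98, Pow(-3, -1)))) = Mul(Add(-6, Mul(-24, Rational(-1, 4))), Add(-6, Mul(98, Rational(-1, 3)))) = Mul(Add(-6, 6), Add(-6, Rational(-98, 3))) = Mul(0, Rational(-116, 3)) = 0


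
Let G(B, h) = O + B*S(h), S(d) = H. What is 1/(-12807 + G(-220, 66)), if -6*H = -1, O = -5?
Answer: -3/38546 ≈ -7.7829e-5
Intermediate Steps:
H = ⅙ (H = -⅙*(-1) = ⅙ ≈ 0.16667)
S(d) = ⅙
G(B, h) = -5 + B/6 (G(B, h) = -5 + B*(⅙) = -5 + B/6)
1/(-12807 + G(-220, 66)) = 1/(-12807 + (-5 + (⅙)*(-220))) = 1/(-12807 + (-5 - 110/3)) = 1/(-12807 - 125/3) = 1/(-38546/3) = -3/38546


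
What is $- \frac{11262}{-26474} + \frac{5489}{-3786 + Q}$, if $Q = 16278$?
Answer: $\frac{143000345}{165356604} \approx 0.8648$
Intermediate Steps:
$- \frac{11262}{-26474} + \frac{5489}{-3786 + Q} = - \frac{11262}{-26474} + \frac{5489}{-3786 + 16278} = \left(-11262\right) \left(- \frac{1}{26474}\right) + \frac{5489}{12492} = \frac{5631}{13237} + 5489 \cdot \frac{1}{12492} = \frac{5631}{13237} + \frac{5489}{12492} = \frac{143000345}{165356604}$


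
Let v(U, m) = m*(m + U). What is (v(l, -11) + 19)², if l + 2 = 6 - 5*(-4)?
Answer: 15376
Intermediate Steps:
l = 24 (l = -2 + (6 - 5*(-4)) = -2 + (6 + 20) = -2 + 26 = 24)
v(U, m) = m*(U + m)
(v(l, -11) + 19)² = (-11*(24 - 11) + 19)² = (-11*13 + 19)² = (-143 + 19)² = (-124)² = 15376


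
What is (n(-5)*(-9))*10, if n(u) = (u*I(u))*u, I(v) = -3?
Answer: 6750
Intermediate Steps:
n(u) = -3*u**2 (n(u) = (u*(-3))*u = (-3*u)*u = -3*u**2)
(n(-5)*(-9))*10 = (-3*(-5)**2*(-9))*10 = (-3*25*(-9))*10 = -75*(-9)*10 = 675*10 = 6750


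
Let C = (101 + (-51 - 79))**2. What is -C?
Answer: -841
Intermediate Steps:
C = 841 (C = (101 - 130)**2 = (-29)**2 = 841)
-C = -1*841 = -841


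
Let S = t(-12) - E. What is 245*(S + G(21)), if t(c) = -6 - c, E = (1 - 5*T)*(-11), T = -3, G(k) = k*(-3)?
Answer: 29155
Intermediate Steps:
G(k) = -3*k
E = -176 (E = (1 - 5*(-3))*(-11) = (1 + 15)*(-11) = 16*(-11) = -176)
S = 182 (S = (-6 - 1*(-12)) - 1*(-176) = (-6 + 12) + 176 = 6 + 176 = 182)
245*(S + G(21)) = 245*(182 - 3*21) = 245*(182 - 63) = 245*119 = 29155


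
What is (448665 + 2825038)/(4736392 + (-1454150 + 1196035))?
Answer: 3273703/4478277 ≈ 0.73102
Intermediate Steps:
(448665 + 2825038)/(4736392 + (-1454150 + 1196035)) = 3273703/(4736392 - 258115) = 3273703/4478277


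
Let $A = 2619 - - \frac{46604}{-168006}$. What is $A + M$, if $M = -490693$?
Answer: $- \frac{40999703524}{84003} \approx -4.8807 \cdot 10^{5}$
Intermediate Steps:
$A = \frac{219980555}{84003}$ ($A = 2619 - \left(-46604\right) \left(- \frac{1}{168006}\right) = 2619 - \frac{23302}{84003} = \frac{219980555}{84003} \approx 2618.7$)
$A + M = \frac{219980555}{84003} - 490693 = - \frac{40999703524}{84003}$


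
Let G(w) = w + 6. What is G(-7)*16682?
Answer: -16682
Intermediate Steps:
G(w) = 6 + w
G(-7)*16682 = (6 - 7)*16682 = -1*16682 = -16682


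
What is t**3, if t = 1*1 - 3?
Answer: -8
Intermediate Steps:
t = -2 (t = 1 - 3 = -2)
t**3 = (-2)**3 = -8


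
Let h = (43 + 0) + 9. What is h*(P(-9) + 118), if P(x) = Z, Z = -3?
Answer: 5980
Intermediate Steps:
P(x) = -3
h = 52 (h = 43 + 9 = 52)
h*(P(-9) + 118) = 52*(-3 + 118) = 52*115 = 5980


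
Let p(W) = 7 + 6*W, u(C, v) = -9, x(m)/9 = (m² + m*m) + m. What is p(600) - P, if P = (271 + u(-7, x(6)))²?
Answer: -65037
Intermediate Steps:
x(m) = 9*m + 18*m² (x(m) = 9*((m² + m*m) + m) = 9*((m² + m²) + m) = 9*(2*m² + m) = 9*(m + 2*m²) = 9*m + 18*m²)
P = 68644 (P = (271 - 9)² = 262² = 68644)
p(600) - P = (7 + 6*600) - 1*68644 = (7 + 3600) - 68644 = 3607 - 68644 = -65037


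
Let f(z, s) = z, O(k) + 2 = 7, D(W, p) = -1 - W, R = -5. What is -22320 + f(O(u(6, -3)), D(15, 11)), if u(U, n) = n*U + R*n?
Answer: -22315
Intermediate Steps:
u(U, n) = -5*n + U*n (u(U, n) = n*U - 5*n = U*n - 5*n = -5*n + U*n)
O(k) = 5 (O(k) = -2 + 7 = 5)
-22320 + f(O(u(6, -3)), D(15, 11)) = -22320 + 5 = -22315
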